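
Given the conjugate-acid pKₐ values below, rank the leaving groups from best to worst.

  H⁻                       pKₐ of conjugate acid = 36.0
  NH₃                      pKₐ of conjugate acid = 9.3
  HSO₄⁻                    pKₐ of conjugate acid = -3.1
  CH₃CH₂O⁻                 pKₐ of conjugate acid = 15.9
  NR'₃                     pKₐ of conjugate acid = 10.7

HSO₄⁻ > NH₃ > NR'₃ > CH₃CH₂O⁻ > H⁻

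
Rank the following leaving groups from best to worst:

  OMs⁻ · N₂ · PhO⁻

N₂: no meaningful conjugate acid; N₂ departs as an exceptionally stable neutral molecule
OMs⁻: pKₐ(CH₃SO₃H (MsOH)) ≈ -1.9 — resonance-delocalised alkanesulfonate
PhO⁻: pKₐ(C₆H₅OH (phenol)) ≈ 10

N₂ > OMs⁻ > PhO⁻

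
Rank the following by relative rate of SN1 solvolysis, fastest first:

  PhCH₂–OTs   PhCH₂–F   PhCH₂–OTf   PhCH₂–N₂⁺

Same R in every case — rank the leaving groups.
Leaving-group ability tracks the stability of the departed species; conjugate-acid pKₐ is the usual yardstick (lower pKₐ → better LG).
PhCH₂–N₂⁺ loses N₂: no meaningful conjugate acid; N₂ departs as an exceptionally stable neutral molecule
PhCH₂–OTf loses OTf⁻: pKₐ(CF₃SO₃H (triflic acid)) ≈ -14
PhCH₂–OTs loses OTs⁻: pKₐ(p-CH₃C₆H₄SO₃H (TsOH)) ≈ -2.8
PhCH₂–F loses F⁻: pKₐ(HF) ≈ 3.2

PhCH₂–N₂⁺ > PhCH₂–OTf > PhCH₂–OTs > PhCH₂–F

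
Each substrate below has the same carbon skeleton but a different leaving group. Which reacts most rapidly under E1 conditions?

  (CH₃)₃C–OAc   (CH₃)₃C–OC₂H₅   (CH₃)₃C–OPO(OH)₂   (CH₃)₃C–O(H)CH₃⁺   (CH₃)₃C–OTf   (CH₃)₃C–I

(CH₃)₃C–OTf

Identical carbon frameworks mean the comparison reduces to leaving-group quality.
Leaving-group ability tracks the stability of the departed species; conjugate-acid pKₐ is the usual yardstick (lower pKₐ → better LG).
(CH₃)₃C–OTf loses OTf⁻: pKₐ(CF₃SO₃H (triflic acid)) ≈ -14
(CH₃)₃C–I loses I⁻: pKₐ(HI) ≈ -10
(CH₃)₃C–O(H)CH₃⁺ loses R'OH: pKₐ(R'OH₂⁺) ≈ -2.4
(CH₃)₃C–OPO(OH)₂ loses H₂PO₄⁻: pKₐ(H₃PO₄) ≈ 2.1
(CH₃)₃C–OAc loses AcO⁻: pKₐ(CH₃COOH) ≈ 4.8
(CH₃)₃C–OC₂H₅ loses CH₃CH₂O⁻: pKₐ(CH₃CH₂OH) ≈ 16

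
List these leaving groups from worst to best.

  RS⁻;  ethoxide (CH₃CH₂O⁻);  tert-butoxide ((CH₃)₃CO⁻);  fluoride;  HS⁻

tert-butoxide ((CH₃)₃CO⁻) < ethoxide (CH₃CH₂O⁻) < RS⁻ < HS⁻ < fluoride

A good leaving group is a weak base: the lower the pKₐ of its conjugate acid, the more readily it departs.
fluoride: pKₐ(HF) ≈ 3.2
HS⁻: pKₐ(H₂S) ≈ 7 — larger and more polarisable than the oxygen analogue
RS⁻: pKₐ(RSH (a thiol)) ≈ 10.5
ethoxide (CH₃CH₂O⁻): pKₐ(CH₃CH₂OH) ≈ 16 — strong base; alkoxides do not leave unassisted
tert-butoxide ((CH₃)₃CO⁻): pKₐ(t-BuOH) ≈ 18 — bulky, strongly basic alkoxide
Reversing gives the worst-to-best order requested.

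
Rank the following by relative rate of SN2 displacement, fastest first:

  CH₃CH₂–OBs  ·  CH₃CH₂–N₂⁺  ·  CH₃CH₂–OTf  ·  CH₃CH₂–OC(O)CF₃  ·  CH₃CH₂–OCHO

CH₃CH₂–N₂⁺ > CH₃CH₂–OTf > CH₃CH₂–OBs > CH₃CH₂–OC(O)CF₃ > CH₃CH₂–OCHO

Identical carbon frameworks mean the comparison reduces to leaving-group quality.
Rank by basicity of the departing species: weakest base leaves most easily.
CH₃CH₂–N₂⁺ loses N₂: no meaningful conjugate acid; N₂ departs as an exceptionally stable neutral molecule
CH₃CH₂–OTf loses OTf⁻: pKₐ(CF₃SO₃H (triflic acid)) ≈ -14
CH₃CH₂–OBs loses OBs⁻: pKₐ(p-BrC₆H₄SO₃H) ≈ -2.8
CH₃CH₂–OC(O)CF₃ loses CF₃COO⁻: pKₐ(CF₃COOH) ≈ 0.2
CH₃CH₂–OCHO loses HCOO⁻: pKₐ(HCOOH) ≈ 3.8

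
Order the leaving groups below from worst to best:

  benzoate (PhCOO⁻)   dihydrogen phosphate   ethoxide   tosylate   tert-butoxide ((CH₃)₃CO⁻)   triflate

triflate: pKₐ(CF₃SO₃H (triflic acid)) ≈ -14 — charge spread over three oxygens and a CF₃ group; the premier leaving group in synthesis
tosylate: pKₐ(p-CH₃C₆H₄SO₃H (TsOH)) ≈ -2.8 — resonance-delocalised arenesulfonate
dihydrogen phosphate: pKₐ(H₃PO₄) ≈ 2.1 — moderate base; biological leaving group after further activation
benzoate (PhCOO⁻): pKₐ(C₆H₅COOH) ≈ 4.2 — aryl carboxylate
ethoxide: pKₐ(CH₃CH₂OH) ≈ 16 — strong base; alkoxides do not leave unassisted
tert-butoxide ((CH₃)₃CO⁻): pKₐ(t-BuOH) ≈ 18 — bulky, strongly basic alkoxide
Listed from poorest to best leaving group as asked.

tert-butoxide ((CH₃)₃CO⁻) < ethoxide < benzoate (PhCOO⁻) < dihydrogen phosphate < tosylate < triflate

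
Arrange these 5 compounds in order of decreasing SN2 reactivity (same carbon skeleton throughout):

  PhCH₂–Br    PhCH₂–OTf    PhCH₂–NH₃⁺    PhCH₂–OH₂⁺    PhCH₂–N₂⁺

PhCH₂–N₂⁺ > PhCH₂–OTf > PhCH₂–Br > PhCH₂–OH₂⁺ > PhCH₂–NH₃⁺

The skeletons are identical, so relative rate is governed entirely by leaving-group ability.
A good leaving group is a weak base: the lower the pKₐ of its conjugate acid, the more readily it departs.
PhCH₂–N₂⁺ loses N₂: no meaningful conjugate acid; N₂ departs as an exceptionally stable neutral molecule
PhCH₂–OTf loses OTf⁻: pKₐ(CF₃SO₃H (triflic acid)) ≈ -14
PhCH₂–Br loses Br⁻: pKₐ(HBr) ≈ -9
PhCH₂–OH₂⁺ loses H₂O: pKₐ(H₃O⁺) ≈ -1.7
PhCH₂–NH₃⁺ loses NH₃: pKₐ(NH₄⁺) ≈ 9.2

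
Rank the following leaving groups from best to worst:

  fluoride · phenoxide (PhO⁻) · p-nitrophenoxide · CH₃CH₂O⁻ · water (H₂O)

The more stable X⁻ (or X) is on its own — i.e. the weaker a base it is — the better a leaving group it makes.
water (H₂O): pKₐ(H₃O⁺) ≈ -1.7 — neutral; leaves from a protonated alcohol (R–OH₂⁺)
fluoride: pKₐ(HF) ≈ 3.2 — small and strongly basic; the poor halide leaving group
p-nitrophenoxide: pKₐ(p-nitrophenol) ≈ 7.2
phenoxide (PhO⁻): pKₐ(C₆H₅OH (phenol)) ≈ 10
CH₃CH₂O⁻: pKₐ(CH₃CH₂OH) ≈ 16

water (H₂O) > fluoride > p-nitrophenoxide > phenoxide (PhO⁻) > CH₃CH₂O⁻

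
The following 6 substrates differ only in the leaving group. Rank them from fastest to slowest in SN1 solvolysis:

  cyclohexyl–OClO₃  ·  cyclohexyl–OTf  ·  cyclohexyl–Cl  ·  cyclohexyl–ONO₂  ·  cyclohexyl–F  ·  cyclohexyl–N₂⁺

The skeletons are identical, so relative rate is governed entirely by leaving-group ability.
The more stable X⁻ (or X) is on its own — i.e. the weaker a base it is — the better a leaving group it makes.
cyclohexyl–N₂⁺ loses N₂: no meaningful conjugate acid; N₂ departs as an exceptionally stable neutral molecule
cyclohexyl–OTf loses OTf⁻: pKₐ(CF₃SO₃H (triflic acid)) ≈ -14
cyclohexyl–OClO₃ loses ClO₄⁻: pKₐ(HClO₄) ≈ -10
cyclohexyl–Cl loses Cl⁻: pKₐ(HCl) ≈ -7
cyclohexyl–ONO₂ loses NO₃⁻: pKₐ(HNO₃) ≈ -1.3
cyclohexyl–F loses F⁻: pKₐ(HF) ≈ 3.2

cyclohexyl–N₂⁺ > cyclohexyl–OTf > cyclohexyl–OClO₃ > cyclohexyl–Cl > cyclohexyl–ONO₂ > cyclohexyl–F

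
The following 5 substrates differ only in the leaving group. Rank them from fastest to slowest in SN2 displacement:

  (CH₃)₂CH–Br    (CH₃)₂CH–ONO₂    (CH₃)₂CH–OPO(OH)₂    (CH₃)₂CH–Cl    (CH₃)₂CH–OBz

With the same alkyl group throughout, only the leaving group differentiates the rates.
A good leaving group is a weak base: the lower the pKₐ of its conjugate acid, the more readily it departs.
(CH₃)₂CH–Br loses Br⁻: pKₐ(HBr) ≈ -9
(CH₃)₂CH–Cl loses Cl⁻: pKₐ(HCl) ≈ -7
(CH₃)₂CH–ONO₂ loses NO₃⁻: pKₐ(HNO₃) ≈ -1.3
(CH₃)₂CH–OPO(OH)₂ loses H₂PO₄⁻: pKₐ(H₃PO₄) ≈ 2.1
(CH₃)₂CH–OBz loses PhCOO⁻: pKₐ(C₆H₅COOH) ≈ 4.2

(CH₃)₂CH–Br > (CH₃)₂CH–Cl > (CH₃)₂CH–ONO₂ > (CH₃)₂CH–OPO(OH)₂ > (CH₃)₂CH–OBz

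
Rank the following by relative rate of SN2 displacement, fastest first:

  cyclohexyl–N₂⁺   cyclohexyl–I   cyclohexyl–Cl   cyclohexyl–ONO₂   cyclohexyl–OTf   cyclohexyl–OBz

cyclohexyl–N₂⁺ > cyclohexyl–OTf > cyclohexyl–I > cyclohexyl–Cl > cyclohexyl–ONO₂ > cyclohexyl–OBz

Same R in every case — rank the leaving groups.
A good leaving group is a weak base: the lower the pKₐ of its conjugate acid, the more readily it departs.
cyclohexyl–N₂⁺ loses N₂: no meaningful conjugate acid; N₂ departs as an exceptionally stable neutral molecule
cyclohexyl–OTf loses OTf⁻: pKₐ(CF₃SO₃H (triflic acid)) ≈ -14
cyclohexyl–I loses I⁻: pKₐ(HI) ≈ -10
cyclohexyl–Cl loses Cl⁻: pKₐ(HCl) ≈ -7
cyclohexyl–ONO₂ loses NO₃⁻: pKₐ(HNO₃) ≈ -1.3
cyclohexyl–OBz loses PhCOO⁻: pKₐ(C₆H₅COOH) ≈ 4.2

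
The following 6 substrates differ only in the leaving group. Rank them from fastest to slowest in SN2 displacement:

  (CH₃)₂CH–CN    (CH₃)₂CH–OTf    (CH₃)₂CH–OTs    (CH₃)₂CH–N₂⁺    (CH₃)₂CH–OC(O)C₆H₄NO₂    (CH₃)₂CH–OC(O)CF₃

Identical carbon frameworks mean the comparison reduces to leaving-group quality.
The more stable X⁻ (or X) is on its own — i.e. the weaker a base it is — the better a leaving group it makes.
(CH₃)₂CH–N₂⁺ loses N₂: no meaningful conjugate acid; N₂ departs as an exceptionally stable neutral molecule
(CH₃)₂CH–OTf loses OTf⁻: pKₐ(CF₃SO₃H (triflic acid)) ≈ -14
(CH₃)₂CH–OTs loses OTs⁻: pKₐ(p-CH₃C₆H₄SO₃H (TsOH)) ≈ -2.8
(CH₃)₂CH–OC(O)CF₃ loses CF₃COO⁻: pKₐ(CF₃COOH) ≈ 0.2
(CH₃)₂CH–OC(O)C₆H₄NO₂ loses p-O₂N–C₆H₄–COO⁻: pKₐ(p-nitrobenzoic acid) ≈ 3.4
(CH₃)₂CH–CN loses CN⁻: pKₐ(HCN) ≈ 9.2

(CH₃)₂CH–N₂⁺ > (CH₃)₂CH–OTf > (CH₃)₂CH–OTs > (CH₃)₂CH–OC(O)CF₃ > (CH₃)₂CH–OC(O)C₆H₄NO₂ > (CH₃)₂CH–CN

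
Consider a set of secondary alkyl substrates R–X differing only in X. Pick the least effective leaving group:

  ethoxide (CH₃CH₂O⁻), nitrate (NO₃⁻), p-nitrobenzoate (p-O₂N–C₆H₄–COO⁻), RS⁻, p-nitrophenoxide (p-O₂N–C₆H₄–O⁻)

Rank by basicity of the departing species: weakest base leaves most easily.
nitrate (NO₃⁻): pKₐ(HNO₃) ≈ -1.3
p-nitrobenzoate (p-O₂N–C₆H₄–COO⁻): pKₐ(p-nitrobenzoic acid) ≈ 3.4
p-nitrophenoxide (p-O₂N–C₆H₄–O⁻): pKₐ(p-nitrophenol) ≈ 7.2
RS⁻: pKₐ(RSH (a thiol)) ≈ 10.5
ethoxide (CH₃CH₂O⁻): pKₐ(CH₃CH₂OH) ≈ 16

ethoxide (CH₃CH₂O⁻)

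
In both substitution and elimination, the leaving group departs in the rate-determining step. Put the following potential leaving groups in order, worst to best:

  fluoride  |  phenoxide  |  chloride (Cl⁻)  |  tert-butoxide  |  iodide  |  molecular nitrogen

tert-butoxide < phenoxide < fluoride < chloride (Cl⁻) < iodide < molecular nitrogen

The more stable X⁻ (or X) is on its own — i.e. the weaker a base it is — the better a leaving group it makes.
molecular nitrogen: no meaningful conjugate acid; N₂ departs as an exceptionally stable neutral molecule
iodide: pKₐ(HI) ≈ -10
chloride (Cl⁻): pKₐ(HCl) ≈ -7
fluoride: pKₐ(HF) ≈ 3.2
phenoxide: pKₐ(C₆H₅OH (phenol)) ≈ 10
tert-butoxide: pKₐ(t-BuOH) ≈ 18
Reversing gives the worst-to-best order requested.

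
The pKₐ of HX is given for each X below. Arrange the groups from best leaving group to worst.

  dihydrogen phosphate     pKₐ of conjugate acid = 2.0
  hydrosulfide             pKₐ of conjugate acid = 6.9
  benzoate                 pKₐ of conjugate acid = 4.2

dihydrogen phosphate > benzoate > hydrosulfide

Lower conjugate-acid pKₐ ⇒ weaker base ⇒ better leaving group.
Sorting by the given values: dihydrogen phosphate (2.0), benzoate (4.2), hydrosulfide (6.9).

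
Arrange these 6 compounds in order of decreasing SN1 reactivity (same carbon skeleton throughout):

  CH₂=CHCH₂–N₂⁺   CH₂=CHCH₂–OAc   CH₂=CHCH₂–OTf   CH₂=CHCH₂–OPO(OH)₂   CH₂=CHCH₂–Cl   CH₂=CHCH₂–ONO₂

The skeletons are identical, so relative rate is governed entirely by leaving-group ability.
Rank by basicity of the departing species: weakest base leaves most easily.
CH₂=CHCH₂–N₂⁺ loses N₂: no meaningful conjugate acid; N₂ departs as an exceptionally stable neutral molecule
CH₂=CHCH₂–OTf loses OTf⁻: pKₐ(CF₃SO₃H (triflic acid)) ≈ -14
CH₂=CHCH₂–Cl loses Cl⁻: pKₐ(HCl) ≈ -7
CH₂=CHCH₂–ONO₂ loses NO₃⁻: pKₐ(HNO₃) ≈ -1.3
CH₂=CHCH₂–OPO(OH)₂ loses H₂PO₄⁻: pKₐ(H₃PO₄) ≈ 2.1
CH₂=CHCH₂–OAc loses AcO⁻: pKₐ(CH₃COOH) ≈ 4.8

CH₂=CHCH₂–N₂⁺ > CH₂=CHCH₂–OTf > CH₂=CHCH₂–Cl > CH₂=CHCH₂–ONO₂ > CH₂=CHCH₂–OPO(OH)₂ > CH₂=CHCH₂–OAc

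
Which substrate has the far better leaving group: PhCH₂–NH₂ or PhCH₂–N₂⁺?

From PhCH₂–NH₂ the departing group would be NH₂⁻ (pKₐ(NH₃) ≈ 38). Extremely strong base; never a leaving group.
From PhCH₂–N₂⁺ the leaving group is N₂ (no meaningful conjugate acid; N₂ departs as an exceptionally stable neutral molecule).
(In practice PhCH₂–N₂⁺ is made from PhCH₂–NH₂ by diazotisation (NaNO₂ / HCl, 0 °C), generating a diazonium salt that expels N₂.)

PhCH₂–N₂⁺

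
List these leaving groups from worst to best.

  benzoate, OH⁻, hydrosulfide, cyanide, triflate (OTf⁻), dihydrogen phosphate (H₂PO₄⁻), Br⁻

Rank by basicity of the departing species: weakest base leaves most easily.
triflate (OTf⁻): pKₐ(CF₃SO₃H (triflic acid)) ≈ -14 — charge spread over three oxygens and a CF₃ group; the premier leaving group in synthesis
Br⁻: pKₐ(HBr) ≈ -9 — weak base; good leaving group
dihydrogen phosphate (H₂PO₄⁻): pKₐ(H₃PO₄) ≈ 2.1 — moderate base; biological leaving group after further activation
benzoate: pKₐ(C₆H₅COOH) ≈ 4.2 — aryl carboxylate
hydrosulfide: pKₐ(H₂S) ≈ 7
cyanide: pKₐ(HCN) ≈ 9.2
OH⁻: pKₐ(H₂O) ≈ 15.7 — strong base; essentially never leaves without prior activation
Reversing gives the worst-to-best order requested.

OH⁻ < cyanide < hydrosulfide < benzoate < dihydrogen phosphate (H₂PO₄⁻) < Br⁻ < triflate (OTf⁻)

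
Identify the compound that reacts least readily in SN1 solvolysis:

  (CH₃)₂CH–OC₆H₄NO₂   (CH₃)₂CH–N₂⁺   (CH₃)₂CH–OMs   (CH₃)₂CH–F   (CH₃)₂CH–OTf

(CH₃)₂CH–OC₆H₄NO₂

Identical carbon frameworks mean the comparison reduces to leaving-group quality.
The more stable X⁻ (or X) is on its own — i.e. the weaker a base it is — the better a leaving group it makes.
(CH₃)₂CH–N₂⁺ loses N₂: no meaningful conjugate acid; N₂ departs as an exceptionally stable neutral molecule
(CH₃)₂CH–OTf loses OTf⁻: pKₐ(CF₃SO₃H (triflic acid)) ≈ -14
(CH₃)₂CH–OMs loses OMs⁻: pKₐ(CH₃SO₃H (MsOH)) ≈ -1.9
(CH₃)₂CH–F loses F⁻: pKₐ(HF) ≈ 3.2
(CH₃)₂CH–OC₆H₄NO₂ loses p-O₂N–C₆H₄–O⁻: pKₐ(p-nitrophenol) ≈ 7.2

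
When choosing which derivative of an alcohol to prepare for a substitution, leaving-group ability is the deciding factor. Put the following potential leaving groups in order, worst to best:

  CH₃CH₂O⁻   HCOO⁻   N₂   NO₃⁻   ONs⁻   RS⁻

CH₃CH₂O⁻ < RS⁻ < HCOO⁻ < NO₃⁻ < ONs⁻ < N₂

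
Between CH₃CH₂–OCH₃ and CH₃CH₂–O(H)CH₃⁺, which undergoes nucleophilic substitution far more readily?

From CH₃CH₂–OCH₃ the departing group would be CH₃O⁻ (pKₐ(CH₃OH) ≈ 15.5). Strong base; alkoxides do not leave unassisted.
From CH₃CH₂–O(H)CH₃⁺ the leaving group is R'OH (pKₐ(R'OH₂⁺) ≈ -2.4). Neutral; leaves from a protonated ether (an oxonium ion, R–O(H)R'⁺).
(In practice CH₃CH₂–O(H)CH₃⁺ is made from CH₃CH₂–OCH₃ by protonation with concentrated HI, allowing neutral methanol, rather than methoxide, to depart.)

CH₃CH₂–O(H)CH₃⁺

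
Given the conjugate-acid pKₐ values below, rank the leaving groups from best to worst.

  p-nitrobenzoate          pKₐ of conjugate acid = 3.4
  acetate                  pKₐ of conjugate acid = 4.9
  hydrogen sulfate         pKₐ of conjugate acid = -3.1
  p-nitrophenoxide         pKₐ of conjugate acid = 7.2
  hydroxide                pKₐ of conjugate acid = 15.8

Lower conjugate-acid pKₐ ⇒ weaker base ⇒ better leaving group.
Sorting by the given values: hydrogen sulfate (-3.1), p-nitrobenzoate (3.4), acetate (4.9), p-nitrophenoxide (7.2), hydroxide (15.8).

hydrogen sulfate > p-nitrobenzoate > acetate > p-nitrophenoxide > hydroxide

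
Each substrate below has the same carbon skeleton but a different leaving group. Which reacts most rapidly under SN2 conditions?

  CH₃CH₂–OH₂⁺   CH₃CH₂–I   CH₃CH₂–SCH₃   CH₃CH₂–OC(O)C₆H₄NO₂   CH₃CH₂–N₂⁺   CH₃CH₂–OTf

The skeletons are identical, so relative rate is governed entirely by leaving-group ability.
The more stable X⁻ (or X) is on its own — i.e. the weaker a base it is — the better a leaving group it makes.
CH₃CH₂–N₂⁺ loses N₂: no meaningful conjugate acid; N₂ departs as an exceptionally stable neutral molecule
CH₃CH₂–OTf loses OTf⁻: pKₐ(CF₃SO₃H (triflic acid)) ≈ -14
CH₃CH₂–I loses I⁻: pKₐ(HI) ≈ -10
CH₃CH₂–OH₂⁺ loses H₂O: pKₐ(H₃O⁺) ≈ -1.7
CH₃CH₂–OC(O)C₆H₄NO₂ loses p-O₂N–C₆H₄–COO⁻: pKₐ(p-nitrobenzoic acid) ≈ 3.4
CH₃CH₂–SCH₃ loses RS⁻: pKₐ(RSH (a thiol)) ≈ 10.5

CH₃CH₂–N₂⁺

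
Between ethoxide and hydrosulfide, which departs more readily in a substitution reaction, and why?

hydrosulfide

hydrosulfide is the better leaving group.
pKₐ(H₂S) ≈ 7 versus pKₐ(CH₃CH₂OH) ≈ 16: hydrosulfide is the much weaker base.
Larger and more polarisable than the oxygen analogue.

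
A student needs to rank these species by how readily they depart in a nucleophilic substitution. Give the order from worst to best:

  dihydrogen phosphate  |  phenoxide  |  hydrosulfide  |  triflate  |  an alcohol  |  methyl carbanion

methyl carbanion < phenoxide < hydrosulfide < dihydrogen phosphate < an alcohol < triflate

The more stable X⁻ (or X) is on its own — i.e. the weaker a base it is — the better a leaving group it makes.
triflate: pKₐ(CF₃SO₃H (triflic acid)) ≈ -14 — charge spread over three oxygens and a CF₃ group; the premier leaving group in synthesis
an alcohol: pKₐ(R'OH₂⁺) ≈ -2.4
dihydrogen phosphate: pKₐ(H₃PO₄) ≈ 2.1 — moderate base; biological leaving group after further activation
hydrosulfide: pKₐ(H₂S) ≈ 7 — larger and more polarisable than the oxygen analogue
phenoxide: pKₐ(C₆H₅OH (phenol)) ≈ 10
methyl carbanion: pKₐ(CH₄) ≈ 48 — unstabilised carbanion; the worst conceivable leaving group
Listed from poorest to best leaving group as asked.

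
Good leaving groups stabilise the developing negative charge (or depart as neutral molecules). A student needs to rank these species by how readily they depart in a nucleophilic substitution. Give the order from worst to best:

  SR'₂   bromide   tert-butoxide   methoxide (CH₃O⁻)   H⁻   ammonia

H⁻ < tert-butoxide < methoxide (CH₃O⁻) < ammonia < SR'₂ < bromide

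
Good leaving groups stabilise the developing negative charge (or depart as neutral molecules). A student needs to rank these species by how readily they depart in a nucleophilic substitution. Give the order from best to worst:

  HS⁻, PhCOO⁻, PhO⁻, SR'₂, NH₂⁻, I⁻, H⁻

I⁻ > SR'₂ > PhCOO⁻ > HS⁻ > PhO⁻ > H⁻ > NH₂⁻

I⁻: pKₐ(HI) ≈ -10 — large, highly polarisable; very weak base
SR'₂: pKₐ(R'₂SH⁺) ≈ -7 — neutral; leaves from a sulfonium salt (R–SR'₂⁺)
PhCOO⁻: pKₐ(C₆H₅COOH) ≈ 4.2
HS⁻: pKₐ(H₂S) ≈ 7 — larger and more polarisable than the oxygen analogue
PhO⁻: pKₐ(C₆H₅OH (phenol)) ≈ 10 — resonance into the ring helps, but still a poor LG
H⁻: pKₐ(H₂) ≈ 36 — extremely strong base; leaves only in special hydride-transfer contexts
NH₂⁻: pKₐ(NH₃) ≈ 38 — extremely strong base; never a leaving group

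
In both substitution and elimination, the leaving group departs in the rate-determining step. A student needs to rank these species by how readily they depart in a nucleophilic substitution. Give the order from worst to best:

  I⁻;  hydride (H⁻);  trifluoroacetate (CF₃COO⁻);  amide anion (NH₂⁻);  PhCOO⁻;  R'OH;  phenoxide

amide anion (NH₂⁻) < hydride (H⁻) < phenoxide < PhCOO⁻ < trifluoroacetate (CF₃COO⁻) < R'OH < I⁻

Rank by basicity of the departing species: weakest base leaves most easily.
I⁻: pKₐ(HI) ≈ -10
R'OH: pKₐ(R'OH₂⁺) ≈ -2.4
trifluoroacetate (CF₃COO⁻): pKₐ(CF₃COOH) ≈ 0.2
PhCOO⁻: pKₐ(C₆H₅COOH) ≈ 4.2
phenoxide: pKₐ(C₆H₅OH (phenol)) ≈ 10
hydride (H⁻): pKₐ(H₂) ≈ 36
amide anion (NH₂⁻): pKₐ(NH₃) ≈ 38
Listed from poorest to best leaving group as asked.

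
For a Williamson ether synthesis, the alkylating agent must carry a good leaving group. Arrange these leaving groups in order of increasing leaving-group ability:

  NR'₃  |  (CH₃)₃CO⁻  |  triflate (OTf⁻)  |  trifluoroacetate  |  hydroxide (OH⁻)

A good leaving group is a weak base: the lower the pKₐ of its conjugate acid, the more readily it departs.
triflate (OTf⁻): pKₐ(CF₃SO₃H (triflic acid)) ≈ -14 — charge spread over three oxygens and a CF₃ group; the premier leaving group in synthesis
trifluoroacetate: pKₐ(CF₃COOH) ≈ 0.2
NR'₃: pKₐ(R'₃NH⁺) ≈ 10.7
hydroxide (OH⁻): pKₐ(H₂O) ≈ 15.7 — strong base; essentially never leaves without prior activation
(CH₃)₃CO⁻: pKₐ(t-BuOH) ≈ 18 — bulky, strongly basic alkoxide
Listed from poorest to best leaving group as asked.

(CH₃)₃CO⁻ < hydroxide (OH⁻) < NR'₃ < trifluoroacetate < triflate (OTf⁻)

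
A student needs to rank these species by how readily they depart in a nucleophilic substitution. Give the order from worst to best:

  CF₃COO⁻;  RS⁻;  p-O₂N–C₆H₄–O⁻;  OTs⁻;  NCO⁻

OTs⁻: pKₐ(p-CH₃C₆H₄SO₃H (TsOH)) ≈ -2.8 — resonance-delocalised arenesulfonate
CF₃COO⁻: pKₐ(CF₃COOH) ≈ 0.2 — strongly electron-withdrawing CF₃ stabilises the carboxylate
NCO⁻: pKₐ(HOCN) ≈ 3.5
p-O₂N–C₆H₄–O⁻: pKₐ(p-nitrophenol) ≈ 7.2
RS⁻: pKₐ(RSH (a thiol)) ≈ 10.5 — moderately basic; rarely leaves without activation
The question asks for worst first, so the sequence is read in increasing leaving-group ability.

RS⁻ < p-O₂N–C₆H₄–O⁻ < NCO⁻ < CF₃COO⁻ < OTs⁻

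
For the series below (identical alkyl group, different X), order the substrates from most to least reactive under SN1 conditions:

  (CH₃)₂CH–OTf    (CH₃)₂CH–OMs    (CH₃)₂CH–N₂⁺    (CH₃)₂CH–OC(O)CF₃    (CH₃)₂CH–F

Identical carbon frameworks mean the comparison reduces to leaving-group quality.
Leaving-group ability tracks the stability of the departed species; conjugate-acid pKₐ is the usual yardstick (lower pKₐ → better LG).
(CH₃)₂CH–N₂⁺ loses N₂: no meaningful conjugate acid; N₂ departs as an exceptionally stable neutral molecule
(CH₃)₂CH–OTf loses OTf⁻: pKₐ(CF₃SO₃H (triflic acid)) ≈ -14
(CH₃)₂CH–OMs loses OMs⁻: pKₐ(CH₃SO₃H (MsOH)) ≈ -1.9
(CH₃)₂CH–OC(O)CF₃ loses CF₃COO⁻: pKₐ(CF₃COOH) ≈ 0.2
(CH₃)₂CH–F loses F⁻: pKₐ(HF) ≈ 3.2

(CH₃)₂CH–N₂⁺ > (CH₃)₂CH–OTf > (CH₃)₂CH–OMs > (CH₃)₂CH–OC(O)CF₃ > (CH₃)₂CH–F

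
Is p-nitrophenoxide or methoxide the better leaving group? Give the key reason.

p-nitrophenoxide is the better leaving group.
pKₐ(p-nitrophenol) ≈ 7.2 versus pKₐ(CH₃OH) ≈ 15.5: p-nitrophenoxide is the much weaker base.
Nitro group delocalises the charge; the classic chromogenic LG.

p-nitrophenoxide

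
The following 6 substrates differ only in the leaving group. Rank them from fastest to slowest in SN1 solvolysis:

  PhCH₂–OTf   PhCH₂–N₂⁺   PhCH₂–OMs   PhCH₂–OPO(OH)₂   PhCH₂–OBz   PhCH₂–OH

The skeletons are identical, so relative rate is governed entirely by leaving-group ability.
Leaving-group ability tracks the stability of the departed species; conjugate-acid pKₐ is the usual yardstick (lower pKₐ → better LG).
PhCH₂–N₂⁺ loses N₂: no meaningful conjugate acid; N₂ departs as an exceptionally stable neutral molecule
PhCH₂–OTf loses OTf⁻: pKₐ(CF₃SO₃H (triflic acid)) ≈ -14
PhCH₂–OMs loses OMs⁻: pKₐ(CH₃SO₃H (MsOH)) ≈ -1.9
PhCH₂–OPO(OH)₂ loses H₂PO₄⁻: pKₐ(H₃PO₄) ≈ 2.1
PhCH₂–OBz loses PhCOO⁻: pKₐ(C₆H₅COOH) ≈ 4.2
PhCH₂–OH loses OH⁻: pKₐ(H₂O) ≈ 15.7

PhCH₂–N₂⁺ > PhCH₂–OTf > PhCH₂–OMs > PhCH₂–OPO(OH)₂ > PhCH₂–OBz > PhCH₂–OH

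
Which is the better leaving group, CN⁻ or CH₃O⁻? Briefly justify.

CN⁻

CN⁻ is the better leaving group.
pKₐ(HCN) ≈ 9.2 versus pKₐ(CH₃OH) ≈ 15.5: CN⁻ is the much weaker base.
Sp carbon stabilises the charge somewhat, but still a poor LG.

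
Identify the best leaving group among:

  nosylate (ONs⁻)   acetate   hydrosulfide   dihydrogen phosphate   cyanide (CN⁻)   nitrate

nosylate (ONs⁻)

Rank by basicity of the departing species: weakest base leaves most easily.
nosylate (ONs⁻): pKₐ(p-O₂NC₆H₄SO₃H) ≈ -3.5
nitrate: pKₐ(HNO₃) ≈ -1.3
dihydrogen phosphate: pKₐ(H₃PO₄) ≈ 2.1
acetate: pKₐ(CH₃COOH) ≈ 4.8
hydrosulfide: pKₐ(H₂S) ≈ 7
cyanide (CN⁻): pKₐ(HCN) ≈ 9.2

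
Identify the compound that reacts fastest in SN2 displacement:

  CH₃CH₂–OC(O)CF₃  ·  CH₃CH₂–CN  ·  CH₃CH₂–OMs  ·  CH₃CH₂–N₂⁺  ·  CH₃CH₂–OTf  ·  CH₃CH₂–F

Identical carbon frameworks mean the comparison reduces to leaving-group quality.
Leaving-group ability tracks the stability of the departed species; conjugate-acid pKₐ is the usual yardstick (lower pKₐ → better LG).
CH₃CH₂–N₂⁺ loses N₂: no meaningful conjugate acid; N₂ departs as an exceptionally stable neutral molecule
CH₃CH₂–OTf loses OTf⁻: pKₐ(CF₃SO₃H (triflic acid)) ≈ -14
CH₃CH₂–OMs loses OMs⁻: pKₐ(CH₃SO₃H (MsOH)) ≈ -1.9
CH₃CH₂–OC(O)CF₃ loses CF₃COO⁻: pKₐ(CF₃COOH) ≈ 0.2
CH₃CH₂–F loses F⁻: pKₐ(HF) ≈ 3.2
CH₃CH₂–CN loses CN⁻: pKₐ(HCN) ≈ 9.2

CH₃CH₂–N₂⁺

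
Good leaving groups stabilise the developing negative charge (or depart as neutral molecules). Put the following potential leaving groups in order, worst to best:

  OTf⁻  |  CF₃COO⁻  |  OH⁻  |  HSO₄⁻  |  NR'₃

The more stable X⁻ (or X) is on its own — i.e. the weaker a base it is — the better a leaving group it makes.
OTf⁻: pKₐ(CF₃SO₃H (triflic acid)) ≈ -14 — charge spread over three oxygens and a CF₃ group; the premier leaving group in synthesis
HSO₄⁻: pKₐ(H₂SO₄) ≈ -3
CF₃COO⁻: pKₐ(CF₃COOH) ≈ 0.2
NR'₃: pKₐ(R'₃NH⁺) ≈ 10.7 — neutral but still a fairly strong base; Hofmann-elimination LG
OH⁻: pKₐ(H₂O) ≈ 15.7 — strong base; essentially never leaves without prior activation
The question asks for worst first, so the sequence is read in increasing leaving-group ability.

OH⁻ < NR'₃ < CF₃COO⁻ < HSO₄⁻ < OTf⁻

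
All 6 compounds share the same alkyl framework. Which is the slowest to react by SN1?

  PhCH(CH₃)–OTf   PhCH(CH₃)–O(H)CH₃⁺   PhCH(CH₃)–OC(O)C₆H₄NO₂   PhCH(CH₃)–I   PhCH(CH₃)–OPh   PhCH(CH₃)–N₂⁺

PhCH(CH₃)–OPh

The skeletons are identical, so relative rate is governed entirely by leaving-group ability.
A good leaving group is a weak base: the lower the pKₐ of its conjugate acid, the more readily it departs.
PhCH(CH₃)–N₂⁺ loses N₂: no meaningful conjugate acid; N₂ departs as an exceptionally stable neutral molecule
PhCH(CH₃)–OTf loses OTf⁻: pKₐ(CF₃SO₃H (triflic acid)) ≈ -14
PhCH(CH₃)–I loses I⁻: pKₐ(HI) ≈ -10
PhCH(CH₃)–O(H)CH₃⁺ loses R'OH: pKₐ(R'OH₂⁺) ≈ -2.4
PhCH(CH₃)–OC(O)C₆H₄NO₂ loses p-O₂N–C₆H₄–COO⁻: pKₐ(p-nitrobenzoic acid) ≈ 3.4
PhCH(CH₃)–OPh loses PhO⁻: pKₐ(C₆H₅OH (phenol)) ≈ 10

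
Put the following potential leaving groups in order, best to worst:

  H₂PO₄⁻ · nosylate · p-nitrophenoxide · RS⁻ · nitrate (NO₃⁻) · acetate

nosylate: pKₐ(p-O₂NC₆H₄SO₃H) ≈ -3.5
nitrate (NO₃⁻): pKₐ(HNO₃) ≈ -1.3
H₂PO₄⁻: pKₐ(H₃PO₄) ≈ 2.1
acetate: pKₐ(CH₃COOH) ≈ 4.8
p-nitrophenoxide: pKₐ(p-nitrophenol) ≈ 7.2
RS⁻: pKₐ(RSH (a thiol)) ≈ 10.5

nosylate > nitrate (NO₃⁻) > H₂PO₄⁻ > acetate > p-nitrophenoxide > RS⁻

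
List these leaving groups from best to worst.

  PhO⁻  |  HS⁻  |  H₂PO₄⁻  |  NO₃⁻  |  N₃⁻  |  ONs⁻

ONs⁻ > NO₃⁻ > H₂PO₄⁻ > N₃⁻ > HS⁻ > PhO⁻

Leaving-group ability tracks the stability of the departed species; conjugate-acid pKₐ is the usual yardstick (lower pKₐ → better LG).
ONs⁻: pKₐ(p-O₂NC₆H₄SO₃H) ≈ -3.5
NO₃⁻: pKₐ(HNO₃) ≈ -1.3
H₂PO₄⁻: pKₐ(H₃PO₄) ≈ 2.1
N₃⁻: pKₐ(HN₃) ≈ 4.7
HS⁻: pKₐ(H₂S) ≈ 7
PhO⁻: pKₐ(C₆H₅OH (phenol)) ≈ 10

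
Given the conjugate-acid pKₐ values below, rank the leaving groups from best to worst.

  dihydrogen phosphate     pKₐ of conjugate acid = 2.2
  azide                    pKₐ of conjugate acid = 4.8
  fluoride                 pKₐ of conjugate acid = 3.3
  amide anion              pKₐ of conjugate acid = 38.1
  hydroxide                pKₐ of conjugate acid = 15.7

dihydrogen phosphate > fluoride > azide > hydroxide > amide anion

Lower conjugate-acid pKₐ ⇒ weaker base ⇒ better leaving group.
Sorting by the given values: dihydrogen phosphate (2.2), fluoride (3.3), azide (4.8), hydroxide (15.7), amide anion (38.1).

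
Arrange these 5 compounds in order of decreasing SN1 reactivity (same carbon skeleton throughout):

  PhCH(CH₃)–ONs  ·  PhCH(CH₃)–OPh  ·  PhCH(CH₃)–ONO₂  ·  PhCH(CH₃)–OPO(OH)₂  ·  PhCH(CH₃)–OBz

With the same alkyl group throughout, only the leaving group differentiates the rates.
A good leaving group is a weak base: the lower the pKₐ of its conjugate acid, the more readily it departs.
PhCH(CH₃)–ONs loses ONs⁻: pKₐ(p-O₂NC₆H₄SO₃H) ≈ -3.5
PhCH(CH₃)–ONO₂ loses NO₃⁻: pKₐ(HNO₃) ≈ -1.3
PhCH(CH₃)–OPO(OH)₂ loses H₂PO₄⁻: pKₐ(H₃PO₄) ≈ 2.1
PhCH(CH₃)–OBz loses PhCOO⁻: pKₐ(C₆H₅COOH) ≈ 4.2
PhCH(CH₃)–OPh loses PhO⁻: pKₐ(C₆H₅OH (phenol)) ≈ 10

PhCH(CH₃)–ONs > PhCH(CH₃)–ONO₂ > PhCH(CH₃)–OPO(OH)₂ > PhCH(CH₃)–OBz > PhCH(CH₃)–OPh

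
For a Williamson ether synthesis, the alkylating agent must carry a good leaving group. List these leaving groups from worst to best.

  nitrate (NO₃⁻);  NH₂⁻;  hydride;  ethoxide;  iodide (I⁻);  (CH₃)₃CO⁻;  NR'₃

NH₂⁻ < hydride < (CH₃)₃CO⁻ < ethoxide < NR'₃ < nitrate (NO₃⁻) < iodide (I⁻)

A good leaving group is a weak base: the lower the pKₐ of its conjugate acid, the more readily it departs.
iodide (I⁻): pKₐ(HI) ≈ -10
nitrate (NO₃⁻): pKₐ(HNO₃) ≈ -1.3
NR'₃: pKₐ(R'₃NH⁺) ≈ 10.7
ethoxide: pKₐ(CH₃CH₂OH) ≈ 16
(CH₃)₃CO⁻: pKₐ(t-BuOH) ≈ 18
hydride: pKₐ(H₂) ≈ 36
NH₂⁻: pKₐ(NH₃) ≈ 38
The question asks for worst first, so the sequence is read in increasing leaving-group ability.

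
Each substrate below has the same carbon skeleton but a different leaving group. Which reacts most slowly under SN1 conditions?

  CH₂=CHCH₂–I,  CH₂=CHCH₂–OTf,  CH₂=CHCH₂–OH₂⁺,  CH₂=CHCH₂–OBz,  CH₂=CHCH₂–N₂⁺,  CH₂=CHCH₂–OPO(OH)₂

With the same alkyl group throughout, only the leaving group differentiates the rates.
Rank by basicity of the departing species: weakest base leaves most easily.
CH₂=CHCH₂–N₂⁺ loses N₂: no meaningful conjugate acid; N₂ departs as an exceptionally stable neutral molecule
CH₂=CHCH₂–OTf loses OTf⁻: pKₐ(CF₃SO₃H (triflic acid)) ≈ -14
CH₂=CHCH₂–I loses I⁻: pKₐ(HI) ≈ -10
CH₂=CHCH₂–OH₂⁺ loses H₂O: pKₐ(H₃O⁺) ≈ -1.7
CH₂=CHCH₂–OPO(OH)₂ loses H₂PO₄⁻: pKₐ(H₃PO₄) ≈ 2.1
CH₂=CHCH₂–OBz loses PhCOO⁻: pKₐ(C₆H₅COOH) ≈ 4.2

CH₂=CHCH₂–OBz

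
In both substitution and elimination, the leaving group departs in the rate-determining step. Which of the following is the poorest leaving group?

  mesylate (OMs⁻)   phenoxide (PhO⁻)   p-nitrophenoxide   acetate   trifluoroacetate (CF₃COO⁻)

phenoxide (PhO⁻)

Rank by basicity of the departing species: weakest base leaves most easily.
mesylate (OMs⁻): pKₐ(CH₃SO₃H (MsOH)) ≈ -1.9
trifluoroacetate (CF₃COO⁻): pKₐ(CF₃COOH) ≈ 0.2
acetate: pKₐ(CH₃COOH) ≈ 4.8
p-nitrophenoxide: pKₐ(p-nitrophenol) ≈ 7.2
phenoxide (PhO⁻): pKₐ(C₆H₅OH (phenol)) ≈ 10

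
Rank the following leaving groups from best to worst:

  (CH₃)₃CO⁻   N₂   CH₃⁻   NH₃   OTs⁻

N₂: no meaningful conjugate acid; N₂ departs as an exceptionally stable neutral molecule
OTs⁻: pKₐ(p-CH₃C₆H₄SO₃H (TsOH)) ≈ -2.8
NH₃: pKₐ(NH₄⁺) ≈ 9.2
(CH₃)₃CO⁻: pKₐ(t-BuOH) ≈ 18
CH₃⁻: pKₐ(CH₄) ≈ 48

N₂ > OTs⁻ > NH₃ > (CH₃)₃CO⁻ > CH₃⁻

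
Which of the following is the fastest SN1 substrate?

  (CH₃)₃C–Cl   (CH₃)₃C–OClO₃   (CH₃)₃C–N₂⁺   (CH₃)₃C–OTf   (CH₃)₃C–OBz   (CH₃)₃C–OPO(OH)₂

The skeletons are identical, so relative rate is governed entirely by leaving-group ability.
The more stable X⁻ (or X) is on its own — i.e. the weaker a base it is — the better a leaving group it makes.
(CH₃)₃C–N₂⁺ loses N₂: no meaningful conjugate acid; N₂ departs as an exceptionally stable neutral molecule
(CH₃)₃C–OTf loses OTf⁻: pKₐ(CF₃SO₃H (triflic acid)) ≈ -14
(CH₃)₃C–OClO₃ loses ClO₄⁻: pKₐ(HClO₄) ≈ -10
(CH₃)₃C–Cl loses Cl⁻: pKₐ(HCl) ≈ -7
(CH₃)₃C–OPO(OH)₂ loses H₂PO₄⁻: pKₐ(H₃PO₄) ≈ 2.1
(CH₃)₃C–OBz loses PhCOO⁻: pKₐ(C₆H₅COOH) ≈ 4.2

(CH₃)₃C–N₂⁺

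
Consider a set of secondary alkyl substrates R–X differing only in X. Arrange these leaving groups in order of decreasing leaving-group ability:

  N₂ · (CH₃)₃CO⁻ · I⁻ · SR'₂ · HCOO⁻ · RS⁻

N₂ > I⁻ > SR'₂ > HCOO⁻ > RS⁻ > (CH₃)₃CO⁻

A good leaving group is a weak base: the lower the pKₐ of its conjugate acid, the more readily it departs.
N₂: no meaningful conjugate acid; N₂ departs as an exceptionally stable neutral molecule
I⁻: pKₐ(HI) ≈ -10
SR'₂: pKₐ(R'₂SH⁺) ≈ -7
HCOO⁻: pKₐ(HCOOH) ≈ 3.8 — resonance-stabilised carboxylate
RS⁻: pKₐ(RSH (a thiol)) ≈ 10.5
(CH₃)₃CO⁻: pKₐ(t-BuOH) ≈ 18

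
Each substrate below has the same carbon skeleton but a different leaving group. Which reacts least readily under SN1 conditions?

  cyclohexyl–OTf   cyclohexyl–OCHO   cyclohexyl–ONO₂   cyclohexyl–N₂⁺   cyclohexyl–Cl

cyclohexyl–OCHO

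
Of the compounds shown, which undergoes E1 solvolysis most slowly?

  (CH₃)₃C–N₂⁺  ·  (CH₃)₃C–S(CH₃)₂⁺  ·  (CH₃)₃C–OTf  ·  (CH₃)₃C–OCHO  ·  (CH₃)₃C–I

(CH₃)₃C–OCHO

Same R in every case — rank the leaving groups.
Rank by basicity of the departing species: weakest base leaves most easily.
(CH₃)₃C–N₂⁺ loses N₂: no meaningful conjugate acid; N₂ departs as an exceptionally stable neutral molecule
(CH₃)₃C–OTf loses OTf⁻: pKₐ(CF₃SO₃H (triflic acid)) ≈ -14
(CH₃)₃C–I loses I⁻: pKₐ(HI) ≈ -10
(CH₃)₃C–S(CH₃)₂⁺ loses SR'₂: pKₐ(R'₂SH⁺) ≈ -7
(CH₃)₃C–OCHO loses HCOO⁻: pKₐ(HCOOH) ≈ 3.8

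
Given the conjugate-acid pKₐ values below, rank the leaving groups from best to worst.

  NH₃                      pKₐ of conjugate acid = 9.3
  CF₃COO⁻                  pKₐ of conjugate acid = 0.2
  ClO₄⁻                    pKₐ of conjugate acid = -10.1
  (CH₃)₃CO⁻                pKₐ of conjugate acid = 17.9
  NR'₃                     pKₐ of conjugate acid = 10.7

Lower conjugate-acid pKₐ ⇒ weaker base ⇒ better leaving group.
Sorting by the given values: ClO₄⁻ (-10.1), CF₃COO⁻ (0.2), NH₃ (9.3), NR'₃ (10.7), (CH₃)₃CO⁻ (17.9).

ClO₄⁻ > CF₃COO⁻ > NH₃ > NR'₃ > (CH₃)₃CO⁻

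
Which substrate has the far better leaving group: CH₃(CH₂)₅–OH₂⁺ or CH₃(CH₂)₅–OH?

CH₃(CH₂)₅–OH₂⁺

From CH₃(CH₂)₅–OH the departing group would be OH⁻ (pKₐ(H₂O) ≈ 15.7). Strong base; essentially never leaves without prior activation.
From CH₃(CH₂)₅–OH₂⁺ the leaving group is H₂O (pKₐ(H₃O⁺) ≈ -1.7). Neutral; leaves from a protonated alcohol (R–OH₂⁺).
(In practice CH₃(CH₂)₅–OH₂⁺ is made from CH₃(CH₂)₅–OH by protonation with strong acid, converting the leaving group from hydroxide to neutral water.)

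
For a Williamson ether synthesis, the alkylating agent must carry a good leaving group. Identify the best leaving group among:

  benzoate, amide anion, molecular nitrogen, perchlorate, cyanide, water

Rank by basicity of the departing species: weakest base leaves most easily.
molecular nitrogen: no meaningful conjugate acid; N₂ departs as an exceptionally stable neutral molecule
perchlorate: pKₐ(HClO₄) ≈ -10
water: pKₐ(H₃O⁺) ≈ -1.7
benzoate: pKₐ(C₆H₅COOH) ≈ 4.2
cyanide: pKₐ(HCN) ≈ 9.2
amide anion: pKₐ(NH₃) ≈ 38

molecular nitrogen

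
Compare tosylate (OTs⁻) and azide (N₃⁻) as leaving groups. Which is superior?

tosylate (OTs⁻) is the better leaving group.
pKₐ(p-CH₃C₆H₄SO₃H (TsOH)) ≈ -2.8 versus pKₐ(HN₃) ≈ 4.7: tosylate (OTs⁻) is the much weaker base.
Resonance-delocalised arenesulfonate.

tosylate (OTs⁻)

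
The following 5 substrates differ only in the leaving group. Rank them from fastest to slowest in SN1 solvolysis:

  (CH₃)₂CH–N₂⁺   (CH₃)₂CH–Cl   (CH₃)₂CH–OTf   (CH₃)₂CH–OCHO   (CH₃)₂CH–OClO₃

(CH₃)₂CH–N₂⁺ > (CH₃)₂CH–OTf > (CH₃)₂CH–OClO₃ > (CH₃)₂CH–Cl > (CH₃)₂CH–OCHO

With the same alkyl group throughout, only the leaving group differentiates the rates.
Leaving-group ability tracks the stability of the departed species; conjugate-acid pKₐ is the usual yardstick (lower pKₐ → better LG).
(CH₃)₂CH–N₂⁺ loses N₂: no meaningful conjugate acid; N₂ departs as an exceptionally stable neutral molecule
(CH₃)₂CH–OTf loses OTf⁻: pKₐ(CF₃SO₃H (triflic acid)) ≈ -14
(CH₃)₂CH–OClO₃ loses ClO₄⁻: pKₐ(HClO₄) ≈ -10
(CH₃)₂CH–Cl loses Cl⁻: pKₐ(HCl) ≈ -7
(CH₃)₂CH–OCHO loses HCOO⁻: pKₐ(HCOOH) ≈ 3.8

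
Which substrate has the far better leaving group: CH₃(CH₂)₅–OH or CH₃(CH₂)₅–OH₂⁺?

CH₃(CH₂)₅–OH₂⁺

From CH₃(CH₂)₅–OH the departing group would be OH⁻ (pKₐ(H₂O) ≈ 15.7). Strong base; essentially never leaves without prior activation.
From CH₃(CH₂)₅–OH₂⁺ the leaving group is H₂O (pKₐ(H₃O⁺) ≈ -1.7). Neutral; leaves from a protonated alcohol (R–OH₂⁺).
(In practice CH₃(CH₂)₅–OH₂⁺ is made from CH₃(CH₂)₅–OH by protonation with strong acid, converting the leaving group from hydroxide to neutral water.)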